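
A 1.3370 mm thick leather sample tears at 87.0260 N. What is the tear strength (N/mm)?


Formula: Tear strength = force / thickness
Substituting: Tear strength = 87.0260 / 1.3370
Result: 65.0905 N/mm


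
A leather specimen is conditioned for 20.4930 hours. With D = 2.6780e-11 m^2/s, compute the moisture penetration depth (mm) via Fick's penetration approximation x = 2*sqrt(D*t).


t = 20.4930 hr * 3600 = 73774.8000 s
D * t = 2.6780e-11 * 73774.8000 = 1.9757e-06
x = 2 * sqrt(D*t) = 2 * sqrt(1.9757e-06) = 0.00281118 m = 2.8112 mm


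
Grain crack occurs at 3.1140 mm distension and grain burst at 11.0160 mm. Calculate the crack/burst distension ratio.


Formula: Ratio = crack / burst
Substituting: Ratio = 3.1140 / 11.0160
Result: 0.2827


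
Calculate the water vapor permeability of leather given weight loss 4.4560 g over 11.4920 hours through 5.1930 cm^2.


Formula: WVP = loss / (area * time)
Substituting: WVP = 4.4560 / (5.1930 * 11.4920)
Result: 0.0746674 g/(cm^2*hr)


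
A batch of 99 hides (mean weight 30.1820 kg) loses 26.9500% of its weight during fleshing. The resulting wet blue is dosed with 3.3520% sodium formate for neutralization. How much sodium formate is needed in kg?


Total_raw = N * avg_wt = 99 * 30.1820 = 2988.0180 kg
Substrate = Total_raw * (1 - loss/100) = 2988.0180 * (1 - 26.9500/100) = 2182.7471 kg
Neutralizer = Substrate * pct / 100 = 2182.7471 * 3.3520 / 100 = 73.1657 kg


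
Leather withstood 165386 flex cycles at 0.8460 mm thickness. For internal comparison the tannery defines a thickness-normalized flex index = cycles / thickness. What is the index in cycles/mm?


Formula: Index = cycles / thickness
Substituting: Index = 165386 / 0.8460
Result: 195491.7258 cycles/mm


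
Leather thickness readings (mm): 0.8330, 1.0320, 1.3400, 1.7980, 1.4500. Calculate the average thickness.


Formula: Average = sum / n
Substituting: Average = 6.4530 / 5
Result: 1.2906 mm


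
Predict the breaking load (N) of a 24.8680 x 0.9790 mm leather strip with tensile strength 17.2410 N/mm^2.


Formula: F = TS * w * t
Substituting: F = 17.2410 * 24.8680 * 0.9790
Result: 419.7455 N


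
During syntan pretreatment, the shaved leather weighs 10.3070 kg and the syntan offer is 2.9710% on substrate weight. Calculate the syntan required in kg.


Formula: Syntan = substrate * pct / 100
Substituting: Syntan = 10.3070 * 2.9710 / 100
Result: 0.3062 kg


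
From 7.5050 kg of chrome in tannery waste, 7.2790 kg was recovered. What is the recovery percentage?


Formula: Recovery = recovered / input * 100
Substituting: Recovery = 7.2790 / 7.5050 * 100
Result: 96.9887 %


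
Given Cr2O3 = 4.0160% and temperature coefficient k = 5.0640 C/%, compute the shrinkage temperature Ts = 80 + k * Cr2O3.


Formula: Ts = 80 + k * Cr2O3
Substituting: Ts = 80 + 5.0640 * 4.0160
Result: 100.3370 C


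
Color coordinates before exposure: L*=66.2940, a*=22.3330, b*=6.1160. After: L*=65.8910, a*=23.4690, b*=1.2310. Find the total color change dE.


dL = -0.4030, da = 1.1360, db = -4.8850
dE = sqrt((-0.4030)^2 + 1.1360^2 + (-4.8850)^2) = 5.0315


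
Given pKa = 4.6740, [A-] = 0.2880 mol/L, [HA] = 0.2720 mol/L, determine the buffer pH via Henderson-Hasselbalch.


ratio = [A-] / [HA] = 0.2880 / 0.2720 = 1.0588
log10(ratio) = 0.0248236
pH = pKa + log10(ratio) = 4.6740 + 0.0248236 = 4.6988


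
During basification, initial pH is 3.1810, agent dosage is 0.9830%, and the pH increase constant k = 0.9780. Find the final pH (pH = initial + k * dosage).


Formula: pH_final = pH_initial + k * base_pct
Substituting: pH_final = 3.1810 + 0.9780 * 0.9830
Result: 4.1424


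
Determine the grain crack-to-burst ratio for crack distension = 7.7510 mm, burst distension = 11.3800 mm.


Formula: Ratio = crack / burst
Substituting: Ratio = 7.7510 / 11.3800
Result: 0.6811


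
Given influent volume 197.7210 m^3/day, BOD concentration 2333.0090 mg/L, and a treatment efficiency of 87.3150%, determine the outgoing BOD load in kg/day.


Load_in = volume * conc / 1000 = 197.7210 * 2333.0090 / 1000 = 461.2849 kg/day
Removed = Load_in * eff / 100 = 461.2849 * 87.3150 / 100 = 402.7709 kg/day
Load_out = Load_in - Removed = 461.2849 - 402.7709 = 58.5140 kg/day


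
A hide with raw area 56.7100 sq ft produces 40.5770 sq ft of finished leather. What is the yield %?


Formula: Yield = finished / raw * 100
Substituting: Yield = 40.5770 / 56.7100 * 100
Result: 71.5518 %


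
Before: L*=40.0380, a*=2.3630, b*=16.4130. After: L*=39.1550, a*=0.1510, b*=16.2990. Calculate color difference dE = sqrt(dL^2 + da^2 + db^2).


dL = -0.8830, da = -2.2120, db = -0.1140
dE = sqrt((-0.8830)^2 + (-2.2120)^2 + (-0.1140)^2) = 2.3845


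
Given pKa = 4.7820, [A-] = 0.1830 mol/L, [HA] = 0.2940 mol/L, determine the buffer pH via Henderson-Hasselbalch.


ratio = [A-] / [HA] = 0.1830 / 0.2940 = 0.6224
log10(ratio) = -0.2059
pH = pKa + log10(ratio) = 4.7820 - 0.2059 = 4.5761


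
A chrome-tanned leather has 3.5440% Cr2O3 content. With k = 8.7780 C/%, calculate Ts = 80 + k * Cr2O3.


Formula: Ts = 80 + k * Cr2O3
Substituting: Ts = 80 + 8.7780 * 3.5440
Result: 111.1092 C


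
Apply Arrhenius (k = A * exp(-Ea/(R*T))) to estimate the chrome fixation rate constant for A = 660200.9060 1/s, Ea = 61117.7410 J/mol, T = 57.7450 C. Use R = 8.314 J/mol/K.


T_K = T_C + 273.15 = 57.7450 + 273.15 = 330.8950 K
exponent = -Ea / (R * T_K) = -61117.7410 / (8.314 * 330.8950) = -22.2161
k = A * exp(exponent) = 660200.9060 * exp(-22.2161) = 1.4838e-04 1/s


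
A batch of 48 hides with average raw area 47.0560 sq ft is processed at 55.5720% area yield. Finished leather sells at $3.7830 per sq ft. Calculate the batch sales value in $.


Raw_total = N * avg_area = 48 * 47.0560 = 2258.6880 sq ft
Finished = Raw_total * yield / 100 = 2258.6880 * 55.5720 / 100 = 1255.1981 sq ft
Value = Finished * price = 1255.1981 * 3.7830 = 4748.4144 $


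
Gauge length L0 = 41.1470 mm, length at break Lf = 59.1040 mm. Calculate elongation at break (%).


Formula: Elongation = (Lf - L0) / L0 * 100
Substituting: Elongation = (59.1040 - 41.1470) / 41.1470 * 100
Result: 43.6411 %


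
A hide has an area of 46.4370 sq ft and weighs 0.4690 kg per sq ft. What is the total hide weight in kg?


Formula: Weight = area * weight_per_sqft
Substituting: Weight = 46.4370 * 0.4690
Result: 21.7790 kg


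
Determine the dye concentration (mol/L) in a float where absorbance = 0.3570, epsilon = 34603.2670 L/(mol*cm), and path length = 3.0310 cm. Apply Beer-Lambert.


Formula: c = A / (epsilon * l)
Substituting: c = 0.3570 / (34603.2670 * 3.0310)
Result: 3.4038e-06 mol/L


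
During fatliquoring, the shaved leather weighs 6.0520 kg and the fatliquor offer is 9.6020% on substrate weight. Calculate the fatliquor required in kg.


Formula: Fat = substrate * pct / 100
Substituting: Fat = 6.0520 * 9.6020 / 100
Result: 0.5811 kg


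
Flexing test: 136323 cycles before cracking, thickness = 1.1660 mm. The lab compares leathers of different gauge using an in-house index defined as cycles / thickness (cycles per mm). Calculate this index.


Formula: Index = cycles / thickness
Substituting: Index = 136323 / 1.1660
Result: 116915.0943 cycles/mm


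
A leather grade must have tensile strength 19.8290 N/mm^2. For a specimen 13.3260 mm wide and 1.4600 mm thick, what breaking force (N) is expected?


Formula: F = TS * w * t
Substituting: F = 19.8290 * 13.3260 * 1.4600
Result: 385.7922 N


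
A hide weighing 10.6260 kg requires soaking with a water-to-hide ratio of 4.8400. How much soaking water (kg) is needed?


Formula: Water = hide_weight * ratio
Substituting: Water = 10.6260 * 4.8400
Result: 51.4298 kg


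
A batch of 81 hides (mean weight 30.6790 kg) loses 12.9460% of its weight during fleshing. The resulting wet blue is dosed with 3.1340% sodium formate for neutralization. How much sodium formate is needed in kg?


Total_raw = N * avg_wt = 81 * 30.6790 = 2484.9990 kg
Substrate = Total_raw * (1 - loss/100) = 2484.9990 * (1 - 12.9460/100) = 2163.2910 kg
Neutralizer = Substrate * pct / 100 = 2163.2910 * 3.1340 / 100 = 67.7975 kg


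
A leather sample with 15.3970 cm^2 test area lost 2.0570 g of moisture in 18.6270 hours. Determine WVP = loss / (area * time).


Formula: WVP = loss / (area * time)
Substituting: WVP = 2.0570 / (15.3970 * 18.6270)
Result: 0.00717225 g/(cm^2*hr)


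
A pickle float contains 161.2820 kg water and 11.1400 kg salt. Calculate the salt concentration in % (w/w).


Formula: Conc = salt / (water + salt) * 100
Substituting: Conc = 11.1400 / (161.2820 + 11.1400) * 100
Result: 6.4609 %


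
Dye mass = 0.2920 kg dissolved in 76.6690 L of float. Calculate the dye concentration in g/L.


Formula: Conc = dye_mass(kg) / volume(L) * 1000
Substituting: Conc = 0.2920 / 76.6690 * 1000
Result: 3.8086 g/L


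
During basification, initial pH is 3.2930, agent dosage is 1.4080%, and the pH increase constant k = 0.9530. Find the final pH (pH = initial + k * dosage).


Formula: pH_final = pH_initial + k * base_pct
Substituting: pH_final = 3.2930 + 0.9530 * 1.4080
Result: 4.6348


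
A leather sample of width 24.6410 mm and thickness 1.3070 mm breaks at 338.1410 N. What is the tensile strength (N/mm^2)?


Formula: TS = force / (width * thickness)
Substituting: TS = 338.1410 / (24.6410 * 1.3070)
Result: 10.4994 N/mm^2


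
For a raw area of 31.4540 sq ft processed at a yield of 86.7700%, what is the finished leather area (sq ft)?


Formula: finished = raw * yield / 100
Substituting: finished = 31.4540 * 86.7700 / 100
Result: 27.2926 sq ft


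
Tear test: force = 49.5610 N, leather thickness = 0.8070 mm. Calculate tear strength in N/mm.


Formula: Tear strength = force / thickness
Substituting: Tear strength = 49.5610 / 0.8070
Result: 61.4139 N/mm


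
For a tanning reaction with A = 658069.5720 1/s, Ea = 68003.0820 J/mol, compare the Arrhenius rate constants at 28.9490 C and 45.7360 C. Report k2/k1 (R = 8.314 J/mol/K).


T1 = 28.9490 + 273.15 = 302.0990 K; T2 = 45.7360 + 273.15 = 318.8860 K
k1 = A * exp(-Ea/(R*T1)) = 658069.5720 * exp(-68003.0820/(8.314*302.0990)) = 1.1474e-06 1/s
k2 = A * exp(-Ea/(R*T2)) = 658069.5720 * exp(-68003.0820/(8.314*318.8860)) = 4.7723e-06 1/s
k2/k1 = 4.7723e-06 / 1.1474e-06 = 4.1591


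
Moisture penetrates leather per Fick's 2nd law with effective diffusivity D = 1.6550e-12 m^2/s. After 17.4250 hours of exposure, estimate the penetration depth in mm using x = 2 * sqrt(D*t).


t = 17.4250 hr * 3600 = 62730.0000 s
D * t = 1.6550e-12 * 62730.0000 = 1.0382e-07
x = 2 * sqrt(D*t) = 2 * sqrt(1.0382e-07) = 6.4442e-04 m = 0.6444 mm


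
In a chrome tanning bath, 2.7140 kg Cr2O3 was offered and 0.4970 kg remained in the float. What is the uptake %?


Formula: Uptake = (offered - residual) / offered * 100
Substituting: Uptake = (2.7140 - 0.4970) / 2.7140 * 100
Result: 81.6875 %


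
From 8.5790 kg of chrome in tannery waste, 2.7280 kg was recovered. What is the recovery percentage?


Formula: Recovery = recovered / input * 100
Substituting: Recovery = 2.7280 / 8.5790 * 100
Result: 31.7986 %


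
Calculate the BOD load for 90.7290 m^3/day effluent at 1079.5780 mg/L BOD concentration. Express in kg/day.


Formula: BOD_load = volume * conc / 1000
Substituting: BOD_load = 90.7290 * 1079.5780 / 1000
Result: 97.9490 kg/day


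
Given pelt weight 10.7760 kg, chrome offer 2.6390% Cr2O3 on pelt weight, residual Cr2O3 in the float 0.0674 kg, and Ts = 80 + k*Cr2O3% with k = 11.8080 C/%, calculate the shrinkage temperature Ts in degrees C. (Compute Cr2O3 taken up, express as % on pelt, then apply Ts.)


Offered = pelt * offer_pct / 100 = 10.7760 * 2.6390 / 100 = 0.2844 kg
Uptake = offered - residual = 0.2844 - 0.0674 = 0.2170 kg
Cr2O3% on pelt = uptake / pelt * 100 = 0.2170 / 10.7760 * 100 = 2.0135 %
Ts = 80 + k * Cr2O3% = 80 + 11.8080 * 2.0135 = 103.7758 C


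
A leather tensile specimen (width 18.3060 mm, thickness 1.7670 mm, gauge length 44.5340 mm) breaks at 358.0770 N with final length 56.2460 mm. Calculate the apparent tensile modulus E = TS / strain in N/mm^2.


TS = F / (w * t) = 358.0770 / (18.3060 * 1.7670) = 11.0700 N/mm^2
strain = (Lf - L0) / L0 = (56.2460 - 44.5340) / 44.5340 = 0.2630
E = TS / strain = 11.0700 / 0.2630 = 42.0927 N/mm^2


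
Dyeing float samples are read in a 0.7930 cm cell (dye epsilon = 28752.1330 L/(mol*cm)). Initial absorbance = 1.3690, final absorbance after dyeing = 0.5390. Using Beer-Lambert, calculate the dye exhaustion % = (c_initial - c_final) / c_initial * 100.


c_initial = A_i / (epsilon * l) = 1.3690 / (28752.1330 * 0.7930) = 6.0043e-05 mol/L
c_final = A_f / (epsilon * l) = 0.5390 / (28752.1330 * 0.7930) = 2.3640e-05 mol/L
Exhaustion = (c_initial - c_final) / c_initial * 100 = (6.0043e-05 - 2.3640e-05) / 6.0043e-05 * 100 = 60.6282 %


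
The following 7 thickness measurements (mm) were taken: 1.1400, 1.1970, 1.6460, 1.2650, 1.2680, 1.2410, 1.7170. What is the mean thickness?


Formula: Average = sum / n
Substituting: Average = 9.4740 / 7
Result: 1.3534 mm


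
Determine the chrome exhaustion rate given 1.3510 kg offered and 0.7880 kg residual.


Formula: Uptake = (offered - residual) / offered * 100
Substituting: Uptake = (1.3510 - 0.7880) / 1.3510 * 100
Result: 41.6728 %


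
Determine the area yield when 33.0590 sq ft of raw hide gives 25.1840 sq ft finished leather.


Formula: Yield = finished / raw * 100
Substituting: Yield = 25.1840 / 33.0590 * 100
Result: 76.1790 %


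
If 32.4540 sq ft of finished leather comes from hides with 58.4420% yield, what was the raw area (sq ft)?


Formula: raw = finished * 100 / yield
Substituting: raw = 32.4540 * 100 / 58.4420
Result: 55.5320 sq ft


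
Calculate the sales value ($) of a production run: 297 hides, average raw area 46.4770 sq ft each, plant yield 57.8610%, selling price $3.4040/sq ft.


Raw_total = N * avg_area = 297 * 46.4770 = 13803.6690 sq ft
Finished = Raw_total * yield / 100 = 13803.6690 * 57.8610 / 100 = 7986.9409 sq ft
Value = Finished * price = 7986.9409 * 3.4040 = 27187.5469 $


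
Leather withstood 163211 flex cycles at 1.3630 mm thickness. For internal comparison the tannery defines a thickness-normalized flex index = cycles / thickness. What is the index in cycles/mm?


Formula: Index = cycles / thickness
Substituting: Index = 163211 / 1.3630
Result: 119743.9472 cycles/mm


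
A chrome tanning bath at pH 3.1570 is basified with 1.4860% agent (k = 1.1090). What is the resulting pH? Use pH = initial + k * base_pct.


Formula: pH_final = pH_initial + k * base_pct
Substituting: pH_final = 3.1570 + 1.1090 * 1.4860
Result: 4.8050


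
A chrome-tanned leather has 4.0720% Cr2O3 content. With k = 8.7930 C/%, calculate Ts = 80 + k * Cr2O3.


Formula: Ts = 80 + k * Cr2O3
Substituting: Ts = 80 + 8.7930 * 4.0720
Result: 115.8051 C


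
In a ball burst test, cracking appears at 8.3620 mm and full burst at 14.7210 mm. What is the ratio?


Formula: Ratio = crack / burst
Substituting: Ratio = 8.3620 / 14.7210
Result: 0.5680


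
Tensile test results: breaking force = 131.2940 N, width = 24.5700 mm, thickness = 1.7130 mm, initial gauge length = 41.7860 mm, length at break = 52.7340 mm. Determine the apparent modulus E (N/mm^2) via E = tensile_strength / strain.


TS = F / (w * t) = 131.2940 / (24.5700 * 1.7130) = 3.1195 N/mm^2
strain = (Lf - L0) / L0 = (52.7340 - 41.7860) / 41.7860 = 0.2620
E = TS / strain = 3.1195 / 0.2620 = 11.9063 N/mm^2


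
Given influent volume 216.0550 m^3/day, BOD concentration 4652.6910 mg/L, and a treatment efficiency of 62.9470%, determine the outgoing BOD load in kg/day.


Load_in = volume * conc / 1000 = 216.0550 * 4652.6910 / 1000 = 1005.2372 kg/day
Removed = Load_in * eff / 100 = 1005.2372 * 62.9470 / 100 = 632.7666 kg/day
Load_out = Load_in - Removed = 1005.2372 - 632.7666 = 372.4705 kg/day


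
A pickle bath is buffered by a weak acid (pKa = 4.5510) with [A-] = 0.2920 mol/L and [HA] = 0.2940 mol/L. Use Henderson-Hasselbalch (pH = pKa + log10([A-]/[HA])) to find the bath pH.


ratio = [A-] / [HA] = 0.2920 / 0.2940 = 0.9932
log10(ratio) = -0.00296448
pH = pKa + log10(ratio) = 4.5510 - 0.00296448 = 4.5480


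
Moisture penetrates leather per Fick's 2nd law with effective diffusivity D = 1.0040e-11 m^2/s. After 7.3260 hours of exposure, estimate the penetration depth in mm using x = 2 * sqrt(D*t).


t = 7.3260 hr * 3600 = 26373.6000 s
D * t = 1.0040e-11 * 26373.6000 = 2.6479e-07
x = 2 * sqrt(D*t) = 2 * sqrt(2.6479e-07) = 0.00102916 m = 1.0292 mm


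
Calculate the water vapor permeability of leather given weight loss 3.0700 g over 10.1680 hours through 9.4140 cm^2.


Formula: WVP = loss / (area * time)
Substituting: WVP = 3.0700 / (9.4140 * 10.1680)
Result: 0.0320722 g/(cm^2*hr)


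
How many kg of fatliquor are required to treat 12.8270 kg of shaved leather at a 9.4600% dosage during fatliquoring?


Formula: Fat = substrate * pct / 100
Substituting: Fat = 12.8270 * 9.4600 / 100
Result: 1.2134 kg


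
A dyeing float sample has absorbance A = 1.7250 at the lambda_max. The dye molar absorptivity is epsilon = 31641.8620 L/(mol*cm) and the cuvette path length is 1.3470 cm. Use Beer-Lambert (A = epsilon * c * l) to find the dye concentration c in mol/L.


Formula: c = A / (epsilon * l)
Substituting: c = 1.7250 / (31641.8620 * 1.3470)
Result: 4.0472e-05 mol/L


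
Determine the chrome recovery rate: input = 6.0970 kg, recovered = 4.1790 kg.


Formula: Recovery = recovered / input * 100
Substituting: Recovery = 4.1790 / 6.0970 * 100
Result: 68.5419 %


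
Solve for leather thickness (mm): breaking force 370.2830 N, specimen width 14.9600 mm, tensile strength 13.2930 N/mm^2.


Formula: t = F / (TS * w)
Substituting: t = 370.2830 / (13.2930 * 14.9600)
Result: 1.8620 mm


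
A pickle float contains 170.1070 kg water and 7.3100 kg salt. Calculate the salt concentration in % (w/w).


Formula: Conc = salt / (water + salt) * 100
Substituting: Conc = 7.3100 / (170.1070 + 7.3100) * 100
Result: 4.1202 %


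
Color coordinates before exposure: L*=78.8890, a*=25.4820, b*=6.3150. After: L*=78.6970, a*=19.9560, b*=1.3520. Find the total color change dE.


dL = -0.1920, da = -5.5260, db = -4.9630
dE = sqrt((-0.1920)^2 + (-5.5260)^2 + (-4.9630)^2) = 7.4300


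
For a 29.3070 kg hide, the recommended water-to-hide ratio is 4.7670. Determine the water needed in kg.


Formula: Water = hide_weight * ratio
Substituting: Water = 29.3070 * 4.7670
Result: 139.7065 kg


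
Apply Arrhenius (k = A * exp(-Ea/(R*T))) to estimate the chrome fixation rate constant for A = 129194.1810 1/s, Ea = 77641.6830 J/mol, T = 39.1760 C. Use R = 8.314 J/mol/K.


T_K = T_C + 273.15 = 39.1760 + 273.15 = 312.3260 K
exponent = -Ea / (R * T_K) = -77641.6830 / (8.314 * 312.3260) = -29.9004
k = A * exp(exponent) = 129194.1810 * exp(-29.9004) = 1.3356e-08 1/s


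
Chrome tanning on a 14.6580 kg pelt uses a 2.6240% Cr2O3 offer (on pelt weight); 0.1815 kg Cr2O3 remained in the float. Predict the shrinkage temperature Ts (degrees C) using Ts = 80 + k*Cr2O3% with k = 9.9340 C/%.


Offered = pelt * offer_pct / 100 = 14.6580 * 2.6240 / 100 = 0.3846 kg
Uptake = offered - residual = 0.3846 - 0.1815 = 0.2031 kg
Cr2O3% on pelt = uptake / pelt * 100 = 0.2031 / 14.6580 * 100 = 1.3858 %
Ts = 80 + k * Cr2O3% = 80 + 9.9340 * 1.3858 = 93.7662 C


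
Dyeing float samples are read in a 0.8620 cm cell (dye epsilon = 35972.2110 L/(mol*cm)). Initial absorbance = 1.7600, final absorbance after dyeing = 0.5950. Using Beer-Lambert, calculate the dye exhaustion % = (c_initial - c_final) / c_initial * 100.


c_initial = A_i / (epsilon * l) = 1.7600 / (35972.2110 * 0.8620) = 5.6759e-05 mol/L
c_final = A_f / (epsilon * l) = 0.5950 / (35972.2110 * 0.8620) = 1.9189e-05 mol/L
Exhaustion = (c_initial - c_final) / c_initial * 100 = (5.6759e-05 - 1.9189e-05) / 5.6759e-05 * 100 = 66.1932 %


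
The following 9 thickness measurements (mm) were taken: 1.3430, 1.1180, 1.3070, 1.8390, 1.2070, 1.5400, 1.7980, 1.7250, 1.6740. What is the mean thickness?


Formula: Average = sum / n
Substituting: Average = 13.5510 / 9
Result: 1.5057 mm


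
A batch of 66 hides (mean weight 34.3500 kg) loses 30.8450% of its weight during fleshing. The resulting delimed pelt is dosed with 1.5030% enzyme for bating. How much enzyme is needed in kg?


Total_raw = N * avg_wt = 66 * 34.3500 = 2267.1000 kg
Substrate = Total_raw * (1 - loss/100) = 2267.1000 * (1 - 30.8450/100) = 1567.8130 kg
Enzyme = Substrate * pct / 100 = 1567.8130 * 1.5030 / 100 = 23.5642 kg


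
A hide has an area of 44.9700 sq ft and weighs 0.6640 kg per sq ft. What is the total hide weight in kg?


Formula: Weight = area * weight_per_sqft
Substituting: Weight = 44.9700 * 0.6640
Result: 29.8601 kg


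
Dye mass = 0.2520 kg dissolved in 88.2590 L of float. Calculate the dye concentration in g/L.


Formula: Conc = dye_mass(kg) / volume(L) * 1000
Substituting: Conc = 0.2520 / 88.2590 * 1000
Result: 2.8552 g/L


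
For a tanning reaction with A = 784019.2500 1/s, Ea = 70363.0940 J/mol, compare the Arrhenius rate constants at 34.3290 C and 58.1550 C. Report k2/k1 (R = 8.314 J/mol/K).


T1 = 34.3290 + 273.15 = 307.4790 K; T2 = 58.1550 + 273.15 = 331.3050 K
k1 = A * exp(-Ea/(R*T1)) = 784019.2500 * exp(-70363.0940/(8.314*307.4790)) = 8.7214e-07 1/s
k2 = A * exp(-Ea/(R*T2)) = 784019.2500 * exp(-70363.0940/(8.314*331.3050)) = 6.3132e-06 1/s
k2/k1 = 6.3132e-06 / 8.7214e-07 = 7.2387


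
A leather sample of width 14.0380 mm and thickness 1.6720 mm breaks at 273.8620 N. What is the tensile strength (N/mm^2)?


Formula: TS = force / (width * thickness)
Substituting: TS = 273.8620 / (14.0380 * 1.6720)
Result: 11.6678 N/mm^2


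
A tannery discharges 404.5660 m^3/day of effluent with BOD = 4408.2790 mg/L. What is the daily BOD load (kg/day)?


Formula: BOD_load = volume * conc / 1000
Substituting: BOD_load = 404.5660 * 4408.2790 / 1000
Result: 1783.4398 kg/day


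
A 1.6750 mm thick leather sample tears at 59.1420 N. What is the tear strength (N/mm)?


Formula: Tear strength = force / thickness
Substituting: Tear strength = 59.1420 / 1.6750
Result: 35.3087 N/mm


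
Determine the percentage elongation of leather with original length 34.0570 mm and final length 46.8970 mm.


Formula: Elongation = (Lf - L0) / L0 * 100
Substituting: Elongation = (46.8970 - 34.0570) / 34.0570 * 100
Result: 37.7015 %


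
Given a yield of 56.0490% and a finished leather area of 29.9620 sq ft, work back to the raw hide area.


Formula: raw = finished * 100 / yield
Substituting: raw = 29.9620 * 100 / 56.0490
Result: 53.4568 sq ft


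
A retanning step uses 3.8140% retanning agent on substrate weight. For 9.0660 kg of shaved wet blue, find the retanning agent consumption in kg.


Formula: Retan = substrate * pct / 100
Substituting: Retan = 9.0660 * 3.8140 / 100
Result: 0.3458 kg


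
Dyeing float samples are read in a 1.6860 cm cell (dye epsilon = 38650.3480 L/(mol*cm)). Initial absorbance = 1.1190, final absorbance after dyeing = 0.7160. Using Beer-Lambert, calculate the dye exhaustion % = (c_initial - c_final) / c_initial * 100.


c_initial = A_i / (epsilon * l) = 1.1190 / (38650.3480 * 1.6860) = 1.7172e-05 mol/L
c_final = A_f / (epsilon * l) = 0.7160 / (38650.3480 * 1.6860) = 1.0988e-05 mol/L
Exhaustion = (c_initial - c_final) / c_initial * 100 = (1.7172e-05 - 1.0988e-05) / 1.7172e-05 * 100 = 36.0143 %


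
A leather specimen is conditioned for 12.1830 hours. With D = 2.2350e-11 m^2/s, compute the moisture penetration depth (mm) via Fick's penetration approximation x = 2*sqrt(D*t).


t = 12.1830 hr * 3600 = 43858.8000 s
D * t = 2.2350e-11 * 43858.8000 = 9.8024e-07
x = 2 * sqrt(D*t) = 2 * sqrt(9.8024e-07) = 0.00198015 m = 1.9801 mm


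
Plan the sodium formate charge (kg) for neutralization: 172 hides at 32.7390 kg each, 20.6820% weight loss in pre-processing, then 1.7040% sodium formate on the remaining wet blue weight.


Total_raw = N * avg_wt = 172 * 32.7390 = 5631.1080 kg
Substrate = Total_raw * (1 - loss/100) = 5631.1080 * (1 - 20.6820/100) = 4466.4822 kg
Neutralizer = Substrate * pct / 100 = 4466.4822 * 1.7040 / 100 = 76.1089 kg


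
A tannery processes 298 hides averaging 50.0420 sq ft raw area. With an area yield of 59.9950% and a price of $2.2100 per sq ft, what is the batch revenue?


Raw_total = N * avg_area = 298 * 50.0420 = 14912.5160 sq ft
Finished = Raw_total * yield / 100 = 14912.5160 * 59.9950 / 100 = 8946.7640 sq ft
Value = Finished * price = 8946.7640 * 2.2100 = 19772.3484 $


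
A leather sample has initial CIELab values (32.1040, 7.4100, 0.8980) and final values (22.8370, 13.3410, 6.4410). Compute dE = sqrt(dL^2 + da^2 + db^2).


dL = -9.2670, da = 5.9310, db = 5.5430
dE = sqrt((-9.2670)^2 + 5.9310^2 + 5.5430^2) = 12.3199


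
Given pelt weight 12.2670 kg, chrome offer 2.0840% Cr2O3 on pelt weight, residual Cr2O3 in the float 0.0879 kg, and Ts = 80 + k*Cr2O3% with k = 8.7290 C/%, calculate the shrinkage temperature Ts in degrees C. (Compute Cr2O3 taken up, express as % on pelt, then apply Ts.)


Offered = pelt * offer_pct / 100 = 12.2670 * 2.0840 / 100 = 0.2556 kg
Uptake = offered - residual = 0.2556 - 0.0879 = 0.1677 kg
Cr2O3% on pelt = uptake / pelt * 100 = 0.1677 / 12.2670 * 100 = 1.3674 %
Ts = 80 + k * Cr2O3% = 80 + 8.7290 * 1.3674 = 91.9364 C


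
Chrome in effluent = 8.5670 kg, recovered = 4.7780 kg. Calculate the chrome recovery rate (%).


Formula: Recovery = recovered / input * 100
Substituting: Recovery = 4.7780 / 8.5670 * 100
Result: 55.7721 %


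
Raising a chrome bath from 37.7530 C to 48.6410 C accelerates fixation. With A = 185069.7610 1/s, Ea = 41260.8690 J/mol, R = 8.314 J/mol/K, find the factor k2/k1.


T1 = 37.7530 + 273.15 = 310.9030 K; T2 = 48.6410 + 273.15 = 321.7910 K
k1 = A * exp(-Ea/(R*T1)) = 185069.7610 * exp(-41260.8690/(8.314*310.9030)) = 0.0216207 1/s
k2 = A * exp(-Ea/(R*T2)) = 185069.7610 * exp(-41260.8690/(8.314*321.7910)) = 0.0371051 1/s
k2/k1 = 0.0371051 / 0.0216207 = 1.7162


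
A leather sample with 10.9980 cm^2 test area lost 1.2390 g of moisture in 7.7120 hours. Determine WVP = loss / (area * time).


Formula: WVP = loss / (area * time)
Substituting: WVP = 1.2390 / (10.9980 * 7.7120)
Result: 0.014608 g/(cm^2*hr)


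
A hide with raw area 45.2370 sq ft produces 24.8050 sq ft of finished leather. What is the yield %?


Formula: Yield = finished / raw * 100
Substituting: Yield = 24.8050 / 45.2370 * 100
Result: 54.8334 %


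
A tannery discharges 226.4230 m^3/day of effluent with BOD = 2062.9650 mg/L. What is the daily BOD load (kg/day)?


Formula: BOD_load = volume * conc / 1000
Substituting: BOD_load = 226.4230 * 2062.9650 / 1000
Result: 467.1027 kg/day


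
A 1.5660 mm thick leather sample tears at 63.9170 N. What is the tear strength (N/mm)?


Formula: Tear strength = force / thickness
Substituting: Tear strength = 63.9170 / 1.5660
Result: 40.8155 N/mm


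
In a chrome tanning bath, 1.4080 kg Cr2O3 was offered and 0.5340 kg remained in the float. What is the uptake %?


Formula: Uptake = (offered - residual) / offered * 100
Substituting: Uptake = (1.4080 - 0.5340) / 1.4080 * 100
Result: 62.0739 %


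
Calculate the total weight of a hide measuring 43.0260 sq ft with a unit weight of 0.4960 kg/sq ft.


Formula: Weight = area * weight_per_sqft
Substituting: Weight = 43.0260 * 0.4960
Result: 21.3409 kg


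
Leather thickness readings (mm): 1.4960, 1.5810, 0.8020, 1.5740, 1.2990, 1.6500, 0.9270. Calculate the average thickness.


Formula: Average = sum / n
Substituting: Average = 9.3290 / 7
Result: 1.3327 mm


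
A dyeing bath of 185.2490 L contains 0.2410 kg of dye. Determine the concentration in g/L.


Formula: Conc = dye_mass(kg) / volume(L) * 1000
Substituting: Conc = 0.2410 / 185.2490 * 1000
Result: 1.3010 g/L


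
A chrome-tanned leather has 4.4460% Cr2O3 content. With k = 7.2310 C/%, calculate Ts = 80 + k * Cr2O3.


Formula: Ts = 80 + k * Cr2O3
Substituting: Ts = 80 + 7.2310 * 4.4460
Result: 112.1490 C


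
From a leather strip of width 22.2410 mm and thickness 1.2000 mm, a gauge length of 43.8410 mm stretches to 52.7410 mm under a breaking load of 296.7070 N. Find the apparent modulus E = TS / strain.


TS = F / (w * t) = 296.7070 / (22.2410 * 1.2000) = 11.1171 N/mm^2
strain = (Lf - L0) / L0 = (52.7410 - 43.8410) / 43.8410 = 0.2030
E = TS / strain = 11.1171 / 0.2030 = 54.7624 N/mm^2


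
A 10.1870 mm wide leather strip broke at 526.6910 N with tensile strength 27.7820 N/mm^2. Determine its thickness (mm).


Formula: t = F / (TS * w)
Substituting: t = 526.6910 / (27.7820 * 10.1870)
Result: 1.8610 mm


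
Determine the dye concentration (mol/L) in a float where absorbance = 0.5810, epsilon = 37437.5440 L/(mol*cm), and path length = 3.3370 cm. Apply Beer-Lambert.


Formula: c = A / (epsilon * l)
Substituting: c = 0.5810 / (37437.5440 * 3.3370)
Result: 4.6506e-06 mol/L


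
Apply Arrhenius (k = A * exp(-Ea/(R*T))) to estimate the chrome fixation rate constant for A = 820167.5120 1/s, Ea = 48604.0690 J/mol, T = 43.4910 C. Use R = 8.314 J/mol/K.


T_K = T_C + 273.15 = 43.4910 + 273.15 = 316.6410 K
exponent = -Ea / (R * T_K) = -48604.0690 / (8.314 * 316.6410) = -18.4627
k = A * exp(exponent) = 820167.5120 * exp(-18.4627) = 0.0078641 1/s


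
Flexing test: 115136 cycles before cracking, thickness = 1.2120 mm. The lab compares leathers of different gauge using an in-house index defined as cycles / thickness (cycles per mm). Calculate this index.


Formula: Index = cycles / thickness
Substituting: Index = 115136 / 1.2120
Result: 94996.6997 cycles/mm


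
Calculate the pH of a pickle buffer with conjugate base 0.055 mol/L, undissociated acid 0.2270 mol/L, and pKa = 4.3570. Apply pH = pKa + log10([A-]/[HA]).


ratio = [A-] / [HA] = 0.055 / 0.2270 = 0.2423
log10(ratio) = -0.6157
pH = pKa + log10(ratio) = 4.3570 - 0.6157 = 3.7413


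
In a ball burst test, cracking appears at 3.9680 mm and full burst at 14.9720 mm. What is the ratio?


Formula: Ratio = crack / burst
Substituting: Ratio = 3.9680 / 14.9720
Result: 0.2650


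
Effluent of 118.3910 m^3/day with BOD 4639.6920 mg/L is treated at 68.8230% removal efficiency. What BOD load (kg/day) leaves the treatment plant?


Load_in = volume * conc / 1000 = 118.3910 * 4639.6920 / 1000 = 549.2978 kg/day
Removed = Load_in * eff / 100 = 549.2978 * 68.8230 / 100 = 378.0432 kg/day
Load_out = Load_in - Removed = 549.2978 - 378.0432 = 171.2546 kg/day


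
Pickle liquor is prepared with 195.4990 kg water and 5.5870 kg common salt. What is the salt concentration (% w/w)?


Formula: Conc = salt / (water + salt) * 100
Substituting: Conc = 5.5870 / (195.4990 + 5.5870) * 100
Result: 2.7784 %


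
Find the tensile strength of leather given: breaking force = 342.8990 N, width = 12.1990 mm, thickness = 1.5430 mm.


Formula: TS = force / (width * thickness)
Substituting: TS = 342.8990 / (12.1990 * 1.5430)
Result: 18.2170 N/mm^2


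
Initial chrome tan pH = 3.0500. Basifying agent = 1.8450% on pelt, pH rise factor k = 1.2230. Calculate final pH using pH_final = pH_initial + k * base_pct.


Formula: pH_final = pH_initial + k * base_pct
Substituting: pH_final = 3.0500 + 1.2230 * 1.8450
Result: 5.3064


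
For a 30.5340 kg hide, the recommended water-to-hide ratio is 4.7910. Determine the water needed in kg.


Formula: Water = hide_weight * ratio
Substituting: Water = 30.5340 * 4.7910
Result: 146.2884 kg


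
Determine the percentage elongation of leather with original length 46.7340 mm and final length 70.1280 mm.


Formula: Elongation = (Lf - L0) / L0 * 100
Substituting: Elongation = (70.1280 - 46.7340) / 46.7340 * 100
Result: 50.0578 %


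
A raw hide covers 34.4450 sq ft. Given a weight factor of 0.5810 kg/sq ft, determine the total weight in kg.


Formula: Weight = area * weight_per_sqft
Substituting: Weight = 34.4450 * 0.5810
Result: 20.0125 kg


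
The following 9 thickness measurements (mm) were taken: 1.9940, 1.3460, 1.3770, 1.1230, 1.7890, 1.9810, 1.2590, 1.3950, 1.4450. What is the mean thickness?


Formula: Average = sum / n
Substituting: Average = 13.7090 / 9
Result: 1.5232 mm


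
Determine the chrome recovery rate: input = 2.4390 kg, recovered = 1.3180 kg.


Formula: Recovery = recovered / input * 100
Substituting: Recovery = 1.3180 / 2.4390 * 100
Result: 54.0385 %


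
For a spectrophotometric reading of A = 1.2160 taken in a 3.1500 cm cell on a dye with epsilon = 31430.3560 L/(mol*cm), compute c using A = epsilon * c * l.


Formula: c = A / (epsilon * l)
Substituting: c = 1.2160 / (31430.3560 * 3.1500)
Result: 1.2282e-05 mol/L


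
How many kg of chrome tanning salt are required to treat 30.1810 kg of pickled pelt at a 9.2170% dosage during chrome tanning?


Formula: Chrome = substrate * pct / 100
Substituting: Chrome = 30.1810 * 9.2170 / 100
Result: 2.7818 kg


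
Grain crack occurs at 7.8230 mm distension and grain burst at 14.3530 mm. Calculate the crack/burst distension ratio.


Formula: Ratio = crack / burst
Substituting: Ratio = 7.8230 / 14.3530
Result: 0.5450


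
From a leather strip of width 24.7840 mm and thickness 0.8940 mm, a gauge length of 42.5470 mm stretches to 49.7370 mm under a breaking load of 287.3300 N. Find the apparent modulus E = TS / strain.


TS = F / (w * t) = 287.3300 / (24.7840 * 0.8940) = 12.9680 N/mm^2
strain = (Lf - L0) / L0 = (49.7370 - 42.5470) / 42.5470 = 0.1690
E = TS / strain = 12.9680 / 0.1690 = 76.7383 N/mm^2


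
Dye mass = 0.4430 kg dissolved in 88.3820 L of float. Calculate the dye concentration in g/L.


Formula: Conc = dye_mass(kg) / volume(L) * 1000
Substituting: Conc = 0.4430 / 88.3820 * 1000
Result: 5.0123 g/L


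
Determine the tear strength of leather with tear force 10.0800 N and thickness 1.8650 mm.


Formula: Tear strength = force / thickness
Substituting: Tear strength = 10.0800 / 1.8650
Result: 5.4048 N/mm


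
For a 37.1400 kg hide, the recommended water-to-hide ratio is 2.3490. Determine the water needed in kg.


Formula: Water = hide_weight * ratio
Substituting: Water = 37.1400 * 2.3490
Result: 87.2419 kg


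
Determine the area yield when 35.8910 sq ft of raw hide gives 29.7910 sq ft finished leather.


Formula: Yield = finished / raw * 100
Substituting: Yield = 29.7910 / 35.8910 * 100
Result: 83.0041 %


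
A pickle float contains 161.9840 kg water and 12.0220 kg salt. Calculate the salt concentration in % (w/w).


Formula: Conc = salt / (water + salt) * 100
Substituting: Conc = 12.0220 / (161.9840 + 12.0220) * 100
Result: 6.9090 %


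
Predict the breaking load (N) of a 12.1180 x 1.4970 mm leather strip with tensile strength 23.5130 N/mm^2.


Formula: F = TS * w * t
Substituting: F = 23.5130 * 12.1180 * 1.4970
Result: 426.5410 N


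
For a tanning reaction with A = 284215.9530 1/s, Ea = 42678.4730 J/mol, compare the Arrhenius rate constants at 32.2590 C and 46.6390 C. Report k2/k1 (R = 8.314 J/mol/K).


T1 = 32.2590 + 273.15 = 305.4090 K; T2 = 46.6390 + 273.15 = 319.7890 K
k1 = A * exp(-Ea/(R*T1)) = 284215.9530 * exp(-42678.4730/(8.314*305.4090)) = 0.0142564 1/s
k2 = A * exp(-Ea/(R*T2)) = 284215.9530 * exp(-42678.4730/(8.314*319.7890)) = 0.0303567 1/s
k2/k1 = 0.0303567 / 0.0142564 = 2.1293


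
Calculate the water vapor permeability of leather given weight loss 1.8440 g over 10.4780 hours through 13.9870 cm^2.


Formula: WVP = loss / (area * time)
Substituting: WVP = 1.8440 / (13.9870 * 10.4780)
Result: 0.0125822 g/(cm^2*hr)


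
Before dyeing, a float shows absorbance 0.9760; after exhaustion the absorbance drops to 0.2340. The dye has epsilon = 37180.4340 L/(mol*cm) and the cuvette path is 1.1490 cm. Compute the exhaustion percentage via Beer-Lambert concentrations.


c_initial = A_i / (epsilon * l) = 0.9760 / (37180.4340 * 1.1490) = 2.2846e-05 mol/L
c_final = A_f / (epsilon * l) = 0.2340 / (37180.4340 * 1.1490) = 5.4775e-06 mol/L
Exhaustion = (c_initial - c_final) / c_initial * 100 = (2.2846e-05 - 5.4775e-06) / 2.2846e-05 * 100 = 76.0246 %


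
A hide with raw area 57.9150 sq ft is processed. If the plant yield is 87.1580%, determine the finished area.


Formula: finished = raw * yield / 100
Substituting: finished = 57.9150 * 87.1580 / 100
Result: 50.4776 sq ft


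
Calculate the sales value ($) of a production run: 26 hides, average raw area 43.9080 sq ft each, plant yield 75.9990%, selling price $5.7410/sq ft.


Raw_total = N * avg_area = 26 * 43.9080 = 1141.6080 sq ft
Finished = Raw_total * yield / 100 = 1141.6080 * 75.9990 / 100 = 867.6107 sq ft
Value = Finished * price = 867.6107 * 5.7410 = 4980.9528 $


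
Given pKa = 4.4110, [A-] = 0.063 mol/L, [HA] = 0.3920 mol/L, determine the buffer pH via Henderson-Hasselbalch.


ratio = [A-] / [HA] = 0.063 / 0.3920 = 0.1607
log10(ratio) = -0.7939
pH = pKa + log10(ratio) = 4.4110 - 0.7939 = 3.6171


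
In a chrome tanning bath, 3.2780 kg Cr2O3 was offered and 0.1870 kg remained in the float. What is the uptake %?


Formula: Uptake = (offered - residual) / offered * 100
Substituting: Uptake = (3.2780 - 0.1870) / 3.2780 * 100
Result: 94.2953 %


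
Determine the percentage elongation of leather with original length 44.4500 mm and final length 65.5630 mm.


Formula: Elongation = (Lf - L0) / L0 * 100
Substituting: Elongation = (65.5630 - 44.4500) / 44.4500 * 100
Result: 47.4983 %


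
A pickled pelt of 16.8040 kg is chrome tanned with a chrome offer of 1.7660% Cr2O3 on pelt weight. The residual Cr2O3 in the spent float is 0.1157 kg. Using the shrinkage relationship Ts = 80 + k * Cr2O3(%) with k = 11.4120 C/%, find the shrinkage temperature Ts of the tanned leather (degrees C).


Offered = pelt * offer_pct / 100 = 16.8040 * 1.7660 / 100 = 0.2968 kg
Uptake = offered - residual = 0.2968 - 0.1157 = 0.1811 kg
Cr2O3% on pelt = uptake / pelt * 100 = 0.1811 / 16.8040 * 100 = 1.0775 %
Ts = 80 + k * Cr2O3% = 80 + 11.4120 * 1.0775 = 92.2961 C


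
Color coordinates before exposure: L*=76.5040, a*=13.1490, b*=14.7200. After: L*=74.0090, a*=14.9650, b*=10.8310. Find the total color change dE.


dL = -2.4950, da = 1.8160, db = -3.8890
dE = sqrt((-2.4950)^2 + 1.8160^2 + (-3.8890)^2) = 4.9646


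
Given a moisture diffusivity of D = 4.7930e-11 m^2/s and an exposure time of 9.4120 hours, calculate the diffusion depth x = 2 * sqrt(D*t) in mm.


t = 9.4120 hr * 3600 = 33883.2000 s
D * t = 4.7930e-11 * 33883.2000 = 1.6240e-06
x = 2 * sqrt(D*t) = 2 * sqrt(1.6240e-06) = 0.00254874 m = 2.5487 mm


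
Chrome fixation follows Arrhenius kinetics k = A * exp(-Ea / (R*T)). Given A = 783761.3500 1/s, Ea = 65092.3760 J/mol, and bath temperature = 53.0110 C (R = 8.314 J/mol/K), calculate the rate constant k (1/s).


T_K = T_C + 273.15 = 53.0110 + 273.15 = 326.1610 K
exponent = -Ea / (R * T_K) = -65092.3760 / (8.314 * 326.1610) = -24.0042
k = A * exp(exponent) = 783761.3500 * exp(-24.0042) = 2.9463e-05 1/s


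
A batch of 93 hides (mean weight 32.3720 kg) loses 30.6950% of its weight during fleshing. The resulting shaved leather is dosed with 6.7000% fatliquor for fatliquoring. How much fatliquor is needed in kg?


Total_raw = N * avg_wt = 93 * 32.3720 = 3010.5960 kg
Substrate = Total_raw * (1 - loss/100) = 3010.5960 * (1 - 30.6950/100) = 2086.4936 kg
Fat = Substrate * pct / 100 = 2086.4936 * 6.7000 / 100 = 139.7951 kg


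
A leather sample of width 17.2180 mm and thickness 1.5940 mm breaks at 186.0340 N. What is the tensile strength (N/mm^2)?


Formula: TS = force / (width * thickness)
Substituting: TS = 186.0340 / (17.2180 * 1.5940)
Result: 6.7783 N/mm^2


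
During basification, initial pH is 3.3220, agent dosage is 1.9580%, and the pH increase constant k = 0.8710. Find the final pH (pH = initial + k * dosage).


Formula: pH_final = pH_initial + k * base_pct
Substituting: pH_final = 3.3220 + 0.8710 * 1.9580
Result: 5.0274
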